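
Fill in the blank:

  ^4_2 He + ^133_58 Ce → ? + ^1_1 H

Conserve mass number: 4 + 133 = A + 1, so A = 136.
Conserve atomic number: 2 + 58 = Z + 1, so Z = 59.
Z = 59 is praseodymium, so the species is ^136_59 Pr.

Pr-136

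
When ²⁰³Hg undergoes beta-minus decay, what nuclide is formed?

Beta-minus decay: mass number changes by +0, atomic number by +1.
A: 203 = 203; Z: 80 + 1 = 81.
Z = 81 is thallium, so the daughter is ²⁰³Tl.

Tl-203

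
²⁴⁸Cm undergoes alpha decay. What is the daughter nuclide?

Pu-244

Alpha decay: mass number changes by -4, atomic number by -2.
A: 248 − 4 = 244; Z: 96 − 2 = 94.
Z = 94 is plutonium, so the daughter is ²⁴⁴Pu.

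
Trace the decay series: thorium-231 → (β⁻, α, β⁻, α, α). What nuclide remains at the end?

Start: (A, Z) = (231, 90).
After β⁻: (231, 91).
After α: (227, 89).
After β⁻: (227, 90).
After α: (223, 88).
After α: (219, 86).
Z = 86 is radon.

Rn-219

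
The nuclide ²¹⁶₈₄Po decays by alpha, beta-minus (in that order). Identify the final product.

Bi-212

Start: (A, Z) = (216, 84).
After α: (212, 82).
After β⁻: (212, 83).
Z = 83 is bismuth.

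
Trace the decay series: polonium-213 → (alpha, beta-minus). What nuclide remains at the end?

Bi-209

Start: (A, Z) = (213, 84).
After α: (209, 82).
After β⁻: (209, 83).
Z = 83 is bismuth.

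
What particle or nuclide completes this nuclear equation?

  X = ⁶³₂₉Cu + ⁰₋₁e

Conserve mass number: A = 63 + 0, so A = 63.
Conserve atomic number: Z = 29 − 1, so Z = 28.
Z = 28 is nickel, so the species is ⁶³₂₈Ni.

Ni-63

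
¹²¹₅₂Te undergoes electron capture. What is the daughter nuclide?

Sb-121

Electron capture: mass number changes by +0, atomic number by -1.
A: 121 = 121; Z: 52 − 1 = 51.
Z = 51 is antimony, so the daughter is ¹²¹₅₁Sb.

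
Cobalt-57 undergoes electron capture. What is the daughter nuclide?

Electron capture: mass number changes by +0, atomic number by -1.
A: 57 = 57; Z: 27 − 1 = 26.
Z = 26 is iron, so the daughter is iron-57.

Fe-57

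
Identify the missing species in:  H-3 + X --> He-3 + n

Conserve mass number: 3 + A = 3 + 1, so A = 1.
Conserve atomic number: 1 + Z = 2 + 0, so Z = 1.
A = 1 and Z = 1 is H-1 — a proton.

proton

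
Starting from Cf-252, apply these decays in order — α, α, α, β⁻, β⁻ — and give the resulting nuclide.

Pu-240

Start: (A, Z) = (252, 98).
After α: (248, 96).
After α: (244, 94).
After α: (240, 92).
After β⁻: (240, 93).
After β⁻: (240, 94).
Z = 94 is plutonium.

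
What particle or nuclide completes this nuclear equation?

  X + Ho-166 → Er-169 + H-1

alpha particle

Conserve mass number: A + 166 = 169 + 1, so A = 4.
Conserve atomic number: Z + 67 = 68 + 1, so Z = 2.
A = 4 and Z = 2 is He-4 — an alpha particle.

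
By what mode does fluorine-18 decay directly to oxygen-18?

beta-plus decay or electron capture

ΔA = 18 − 18 = 0; ΔZ = 8 − 9 = -1.
A is unchanged and Z drops by 1 — a proton has become a neutron (β⁺ emission or electron capture).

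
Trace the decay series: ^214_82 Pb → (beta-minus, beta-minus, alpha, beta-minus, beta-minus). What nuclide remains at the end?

Po-210

Start: (A, Z) = (214, 82).
After β⁻: (214, 83).
After β⁻: (214, 84).
After α: (210, 82).
After β⁻: (210, 83).
After β⁻: (210, 84).
Z = 84 is polonium.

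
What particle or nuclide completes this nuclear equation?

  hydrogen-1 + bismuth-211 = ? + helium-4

Pb-208

Conserve mass number: 1 + 211 = A + 4, so A = 208.
Conserve atomic number: 1 + 83 = Z + 2, so Z = 82.
Z = 82 is lead, so the species is lead-208.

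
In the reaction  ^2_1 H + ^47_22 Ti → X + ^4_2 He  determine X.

Sc-45

Conserve mass number: 2 + 47 = A + 4, so A = 45.
Conserve atomic number: 1 + 22 = Z + 2, so Z = 21.
Z = 21 is scandium, so the species is ^45_21 Sc.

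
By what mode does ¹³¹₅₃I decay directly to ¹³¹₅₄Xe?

ΔA = 131 − 131 = 0; ΔZ = 54 − 53 = +1.
A is unchanged and Z rises by 1 — a neutron has become a proton (β⁻ decay).

beta-minus decay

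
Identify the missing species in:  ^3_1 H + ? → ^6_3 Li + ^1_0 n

Conserve mass number: 3 + A = 6 + 1, so A = 4.
Conserve atomic number: 1 + Z = 3 + 0, so Z = 2.
A = 4 and Z = 2 is ^4_2 He — an alpha particle.

alpha particle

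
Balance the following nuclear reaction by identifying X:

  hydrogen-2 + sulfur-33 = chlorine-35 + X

gamma ray

Conserve mass number: 2 + 33 = 35 + A, so A = 0.
Conserve atomic number: 1 + 16 = 17 + Z, so Z = 0.
A = 0 and Z = 0 is γ — a gamma ray.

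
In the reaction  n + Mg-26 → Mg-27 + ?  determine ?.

gamma ray

Conserve mass number: 1 + 26 = 27 + A, so A = 0.
Conserve atomic number: 0 + 12 = 12 + Z, so Z = 0.
A = 0 and Z = 0 is γ — a gamma ray.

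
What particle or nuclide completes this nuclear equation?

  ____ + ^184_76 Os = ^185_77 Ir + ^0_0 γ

Conserve mass number: A + 184 = 185 + 0, so A = 1.
Conserve atomic number: Z + 76 = 77 + 0, so Z = 1.
A = 1 and Z = 1 is ^1_1 H — a proton.

proton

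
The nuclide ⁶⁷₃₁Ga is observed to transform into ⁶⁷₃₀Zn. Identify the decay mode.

ΔA = 67 − 67 = 0; ΔZ = 30 − 31 = -1.
A is unchanged and Z drops by 1 — a proton has become a neutron (β⁺ emission or electron capture).

beta-plus decay or electron capture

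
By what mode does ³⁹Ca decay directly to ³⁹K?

beta-plus decay or electron capture

ΔA = 39 − 39 = 0; ΔZ = 19 − 20 = -1.
A is unchanged and Z drops by 1 — a proton has become a neutron (β⁺ emission or electron capture).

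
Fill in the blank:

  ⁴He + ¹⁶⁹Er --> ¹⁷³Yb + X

gamma ray

Conserve mass number: 4 + 169 = 173 + A, so A = 0.
Conserve atomic number: 2 + 68 = 70 + Z, so Z = 0.
A = 0 and Z = 0 is γ — a gamma ray.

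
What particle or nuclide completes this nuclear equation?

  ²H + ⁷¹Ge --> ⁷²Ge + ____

proton

Conserve mass number: 2 + 71 = 72 + A, so A = 1.
Conserve atomic number: 1 + 32 = 32 + Z, so Z = 1.
A = 1 and Z = 1 is ¹H — a proton.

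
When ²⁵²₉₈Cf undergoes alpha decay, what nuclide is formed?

Cm-248

Alpha decay: mass number changes by -4, atomic number by -2.
A: 252 − 4 = 248; Z: 98 − 2 = 96.
Z = 96 is curium, so the daughter is ²⁴⁸₉₆Cm.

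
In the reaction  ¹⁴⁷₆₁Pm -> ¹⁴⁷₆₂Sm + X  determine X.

beta-minus particle

Conserve mass number: 147 = 147 + A, so A = 0.
Conserve atomic number: 61 = 62 + Z, so Z = -1.
A = 0 and Z = -1 is ⁰₋₁e — a beta-minus particle.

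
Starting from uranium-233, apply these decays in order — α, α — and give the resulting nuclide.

Ra-225

Start: (A, Z) = (233, 92).
After α: (229, 90).
After α: (225, 88).
Z = 88 is radium.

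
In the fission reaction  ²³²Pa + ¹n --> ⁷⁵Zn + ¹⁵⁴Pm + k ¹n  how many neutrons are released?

Conserve mass number: 233 = 75 + 154 + k, so k = 233 − 229 = 4.
Check atomic number: 91 = 30 + 61 + 0 = 91. ✓

4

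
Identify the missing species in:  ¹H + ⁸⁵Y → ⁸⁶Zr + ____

gamma ray

Conserve mass number: 1 + 85 = 86 + A, so A = 0.
Conserve atomic number: 1 + 39 = 40 + Z, so Z = 0.
A = 0 and Z = 0 is γ — a gamma ray.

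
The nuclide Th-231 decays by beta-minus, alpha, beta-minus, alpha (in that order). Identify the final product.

Ra-223

Start: (A, Z) = (231, 90).
After β⁻: (231, 91).
After α: (227, 89).
After β⁻: (227, 90).
After α: (223, 88).
Z = 88 is radium.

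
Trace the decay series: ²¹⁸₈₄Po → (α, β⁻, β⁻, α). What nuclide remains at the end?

Pb-210

Start: (A, Z) = (218, 84).
After α: (214, 82).
After β⁻: (214, 83).
After β⁻: (214, 84).
After α: (210, 82).
Z = 82 is lead.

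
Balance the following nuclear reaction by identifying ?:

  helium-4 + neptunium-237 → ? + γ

Conserve mass number: 4 + 237 = A + 0, so A = 241.
Conserve atomic number: 2 + 93 = Z + 0, so Z = 95.
Z = 95 is americium, so the species is americium-241.

Am-241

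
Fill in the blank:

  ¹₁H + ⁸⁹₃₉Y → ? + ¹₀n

Zr-89

Conserve mass number: 1 + 89 = A + 1, so A = 89.
Conserve atomic number: 1 + 39 = Z + 0, so Z = 40.
Z = 40 is zirconium, so the species is ⁸⁹₄₀Zr.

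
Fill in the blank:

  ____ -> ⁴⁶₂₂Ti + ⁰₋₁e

Conserve mass number: A = 46 + 0, so A = 46.
Conserve atomic number: Z = 22 − 1, so Z = 21.
Z = 21 is scandium, so the species is ⁴⁶₂₁Sc.

Sc-46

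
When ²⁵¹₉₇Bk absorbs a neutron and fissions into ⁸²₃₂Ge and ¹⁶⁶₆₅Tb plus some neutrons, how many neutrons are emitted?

Conserve mass number: 252 = 82 + 166 + k, so k = 252 − 248 = 4.
Check atomic number: 97 = 32 + 65 + 0 = 97. ✓

4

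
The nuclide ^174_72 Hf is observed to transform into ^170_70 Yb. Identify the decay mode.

ΔA = 170 − 174 = -4; ΔZ = 70 − 72 = -2.
A drops by 4 and Z drops by 2 — the signature of alpha emission.

alpha decay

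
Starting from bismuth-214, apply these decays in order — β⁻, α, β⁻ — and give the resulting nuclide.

Start: (A, Z) = (214, 83).
After β⁻: (214, 84).
After α: (210, 82).
After β⁻: (210, 83).
Z = 83 is bismuth.

Bi-210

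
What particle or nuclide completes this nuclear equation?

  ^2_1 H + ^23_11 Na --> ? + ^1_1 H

Na-24

Conserve mass number: 2 + 23 = A + 1, so A = 24.
Conserve atomic number: 1 + 11 = Z + 1, so Z = 11.
Z = 11 is sodium, so the species is ^24_11 Na.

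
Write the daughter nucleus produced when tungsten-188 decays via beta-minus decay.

Beta-minus decay: mass number changes by +0, atomic number by +1.
A: 188 = 188; Z: 74 + 1 = 75.
Z = 75 is rhenium, so the daughter is rhenium-188.

Re-188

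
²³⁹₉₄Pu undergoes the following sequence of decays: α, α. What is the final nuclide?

Th-231

Start: (A, Z) = (239, 94).
After α: (235, 92).
After α: (231, 90).
Z = 90 is thorium.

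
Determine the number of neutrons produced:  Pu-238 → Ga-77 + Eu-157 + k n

Conserve mass number: 238 = 77 + 157 + k, so k = 238 − 234 = 4.
Check atomic number: 94 = 31 + 63 + 0 = 94. ✓

4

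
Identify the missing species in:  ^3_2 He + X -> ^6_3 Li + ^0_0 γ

triton

Conserve mass number: 3 + A = 6 + 0, so A = 3.
Conserve atomic number: 2 + Z = 3 + 0, so Z = 1.
A = 3 and Z = 1 is ^3_1 H — a triton.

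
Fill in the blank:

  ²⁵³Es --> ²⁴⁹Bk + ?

Conserve mass number: 253 = 249 + A, so A = 4.
Conserve atomic number: 99 = 97 + Z, so Z = 2.
A = 4 and Z = 2 is ⁴He — an alpha particle.

alpha particle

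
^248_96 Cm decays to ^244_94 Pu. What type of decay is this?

ΔA = 244 − 248 = -4; ΔZ = 94 − 96 = -2.
A drops by 4 and Z drops by 2 — the signature of alpha emission.

alpha decay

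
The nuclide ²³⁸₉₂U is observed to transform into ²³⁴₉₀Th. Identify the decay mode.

ΔA = 234 − 238 = -4; ΔZ = 90 − 92 = -2.
A drops by 4 and Z drops by 2 — the signature of alpha emission.

alpha decay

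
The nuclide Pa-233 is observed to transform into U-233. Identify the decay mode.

beta-minus decay

ΔA = 233 − 233 = 0; ΔZ = 92 − 91 = +1.
A is unchanged and Z rises by 1 — a neutron has become a proton (β⁻ decay).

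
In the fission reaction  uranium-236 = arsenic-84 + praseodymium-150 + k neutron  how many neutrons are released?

Conserve mass number: 236 = 84 + 150 + k, so k = 236 − 234 = 2.
Check atomic number: 92 = 33 + 59 + 0 = 92. ✓

2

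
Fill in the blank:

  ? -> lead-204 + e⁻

Conserve mass number: A = 204 + 0, so A = 204.
Conserve atomic number: Z = 82 − 1, so Z = 81.
Z = 81 is thallium, so the species is thallium-204.

Tl-204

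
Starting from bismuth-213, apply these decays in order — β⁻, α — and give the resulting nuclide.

Start: (A, Z) = (213, 83).
After β⁻: (213, 84).
After α: (209, 82).
Z = 82 is lead.

Pb-209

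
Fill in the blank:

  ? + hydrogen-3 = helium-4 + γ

Conserve mass number: A + 3 = 4 + 0, so A = 1.
Conserve atomic number: Z + 1 = 2 + 0, so Z = 1.
A = 1 and Z = 1 is hydrogen-1 — a proton.

proton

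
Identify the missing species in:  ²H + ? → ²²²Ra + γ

Conserve mass number: 2 + A = 222 + 0, so A = 220.
Conserve atomic number: 1 + Z = 88 + 0, so Z = 87.
Z = 87 is francium, so the species is ²²⁰Fr.

Fr-220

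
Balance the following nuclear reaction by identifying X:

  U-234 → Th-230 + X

Conserve mass number: 234 = 230 + A, so A = 4.
Conserve atomic number: 92 = 90 + Z, so Z = 2.
A = 4 and Z = 2 is He-4 — an alpha particle.

alpha particle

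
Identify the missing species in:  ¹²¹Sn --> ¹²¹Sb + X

beta-minus particle

Conserve mass number: 121 = 121 + A, so A = 0.
Conserve atomic number: 50 = 51 + Z, so Z = -1.
A = 0 and Z = -1 is e⁻ — a beta-minus particle.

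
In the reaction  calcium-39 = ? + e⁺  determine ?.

K-39

Conserve mass number: 39 = A + 0, so A = 39.
Conserve atomic number: 20 = Z + 1, so Z = 19.
Z = 19 is potassium, so the species is potassium-39.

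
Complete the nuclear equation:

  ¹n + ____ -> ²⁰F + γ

Conserve mass number: 1 + A = 20 + 0, so A = 19.
Conserve atomic number: 0 + Z = 9 + 0, so Z = 9.
Z = 9 is fluorine, so the species is ¹⁹F.

F-19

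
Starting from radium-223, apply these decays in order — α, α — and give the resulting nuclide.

Start: (A, Z) = (223, 88).
After α: (219, 86).
After α: (215, 84).
Z = 84 is polonium.

Po-215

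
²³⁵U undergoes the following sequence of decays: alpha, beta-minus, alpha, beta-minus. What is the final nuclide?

Start: (A, Z) = (235, 92).
After α: (231, 90).
After β⁻: (231, 91).
After α: (227, 89).
After β⁻: (227, 90).
Z = 90 is thorium.

Th-227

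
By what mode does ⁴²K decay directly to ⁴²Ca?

beta-minus decay

ΔA = 42 − 42 = 0; ΔZ = 20 − 19 = +1.
A is unchanged and Z rises by 1 — a neutron has become a proton (β⁻ decay).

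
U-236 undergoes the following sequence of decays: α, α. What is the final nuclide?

Start: (A, Z) = (236, 92).
After α: (232, 90).
After α: (228, 88).
Z = 88 is radium.

Ra-228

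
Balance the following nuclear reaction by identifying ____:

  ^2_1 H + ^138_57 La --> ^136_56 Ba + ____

Conserve mass number: 2 + 138 = 136 + A, so A = 4.
Conserve atomic number: 1 + 57 = 56 + Z, so Z = 2.
A = 4 and Z = 2 is ^4_2 He — an alpha particle.

alpha particle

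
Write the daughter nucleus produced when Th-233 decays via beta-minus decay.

Pa-233

Beta-minus decay: mass number changes by +0, atomic number by +1.
A: 233 = 233; Z: 90 + 1 = 91.
Z = 91 is protactinium, so the daughter is Pa-233.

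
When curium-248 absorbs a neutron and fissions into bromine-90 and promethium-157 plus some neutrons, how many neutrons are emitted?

Conserve mass number: 249 = 90 + 157 + k, so k = 249 − 247 = 2.
Check atomic number: 96 = 35 + 61 + 0 = 96. ✓

2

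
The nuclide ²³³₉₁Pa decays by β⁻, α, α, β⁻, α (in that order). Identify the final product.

Fr-221

Start: (A, Z) = (233, 91).
After β⁻: (233, 92).
After α: (229, 90).
After α: (225, 88).
After β⁻: (225, 89).
After α: (221, 87).
Z = 87 is francium.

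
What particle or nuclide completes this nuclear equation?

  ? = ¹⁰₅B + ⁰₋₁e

Conserve mass number: A = 10 + 0, so A = 10.
Conserve atomic number: Z = 5 − 1, so Z = 4.
Z = 4 is beryllium, so the species is ¹⁰₄Be.

Be-10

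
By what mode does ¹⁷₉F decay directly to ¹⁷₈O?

beta-plus decay or electron capture

ΔA = 17 − 17 = 0; ΔZ = 8 − 9 = -1.
A is unchanged and Z drops by 1 — a proton has become a neutron (β⁺ emission or electron capture).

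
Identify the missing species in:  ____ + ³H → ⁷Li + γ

alpha particle

Conserve mass number: A + 3 = 7 + 0, so A = 4.
Conserve atomic number: Z + 1 = 3 + 0, so Z = 2.
A = 4 and Z = 2 is ⁴He — an alpha particle.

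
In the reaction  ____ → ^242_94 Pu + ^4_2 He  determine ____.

Conserve mass number: A = 242 + 4, so A = 246.
Conserve atomic number: Z = 94 + 2, so Z = 96.
Z = 96 is curium, so the species is ^246_96 Cm.

Cm-246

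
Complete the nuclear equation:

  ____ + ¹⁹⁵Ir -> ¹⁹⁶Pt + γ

proton

Conserve mass number: A + 195 = 196 + 0, so A = 1.
Conserve atomic number: Z + 77 = 78 + 0, so Z = 1.
A = 1 and Z = 1 is ¹H — a proton.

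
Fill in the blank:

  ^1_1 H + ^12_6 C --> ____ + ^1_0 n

Conserve mass number: 1 + 12 = A + 1, so A = 12.
Conserve atomic number: 1 + 6 = Z + 0, so Z = 7.
Z = 7 is nitrogen, so the species is ^12_7 N.

N-12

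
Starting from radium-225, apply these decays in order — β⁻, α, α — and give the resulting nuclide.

Start: (A, Z) = (225, 88).
After β⁻: (225, 89).
After α: (221, 87).
After α: (217, 85).
Z = 85 is astatine.

At-217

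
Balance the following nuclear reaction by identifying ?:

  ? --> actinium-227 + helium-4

Pa-231

Conserve mass number: A = 227 + 4, so A = 231.
Conserve atomic number: Z = 89 + 2, so Z = 91.
Z = 91 is protactinium, so the species is protactinium-231.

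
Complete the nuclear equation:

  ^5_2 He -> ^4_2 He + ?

Conserve mass number: 5 = 4 + A, so A = 1.
Conserve atomic number: 2 = 2 + Z, so Z = 0.
A = 1 and Z = 0 is ^1_0 n — a neutron.

neutron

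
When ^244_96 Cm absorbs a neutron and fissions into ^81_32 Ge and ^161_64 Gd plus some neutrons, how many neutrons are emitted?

Conserve mass number: 245 = 81 + 161 + k, so k = 245 − 242 = 3.
Check atomic number: 96 = 32 + 64 + 0 = 96. ✓

3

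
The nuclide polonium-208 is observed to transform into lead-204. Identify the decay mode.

ΔA = 204 − 208 = -4; ΔZ = 82 − 84 = -2.
A drops by 4 and Z drops by 2 — the signature of alpha emission.

alpha decay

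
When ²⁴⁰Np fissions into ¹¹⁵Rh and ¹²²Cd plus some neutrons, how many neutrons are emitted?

3

Conserve mass number: 240 = 115 + 122 + k, so k = 240 − 237 = 3.
Check atomic number: 93 = 45 + 48 + 0 = 93. ✓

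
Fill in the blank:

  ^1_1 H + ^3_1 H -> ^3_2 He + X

neutron

Conserve mass number: 1 + 3 = 3 + A, so A = 1.
Conserve atomic number: 1 + 1 = 2 + Z, so Z = 0.
A = 1 and Z = 0 is ^1_0 n — a neutron.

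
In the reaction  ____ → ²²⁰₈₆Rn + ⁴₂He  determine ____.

Conserve mass number: A = 220 + 4, so A = 224.
Conserve atomic number: Z = 86 + 2, so Z = 88.
Z = 88 is radium, so the species is ²²⁴₈₈Ra.

Ra-224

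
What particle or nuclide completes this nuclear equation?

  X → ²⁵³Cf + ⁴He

Conserve mass number: A = 253 + 4, so A = 257.
Conserve atomic number: Z = 98 + 2, so Z = 100.
Z = 100 is fermium, so the species is ²⁵⁷Fm.

Fm-257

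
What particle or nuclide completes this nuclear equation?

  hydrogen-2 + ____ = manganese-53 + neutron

Conserve mass number: 2 + A = 53 + 1, so A = 52.
Conserve atomic number: 1 + Z = 25 + 0, so Z = 24.
Z = 24 is chromium, so the species is chromium-52.

Cr-52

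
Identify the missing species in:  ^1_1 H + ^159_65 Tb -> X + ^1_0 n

Dy-159

Conserve mass number: 1 + 159 = A + 1, so A = 159.
Conserve atomic number: 1 + 65 = Z + 0, so Z = 66.
Z = 66 is dysprosium, so the species is ^159_66 Dy.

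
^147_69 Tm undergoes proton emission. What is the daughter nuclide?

Er-146

Proton emission: mass number changes by -1, atomic number by -1.
A: 147 − 1 = 146; Z: 69 − 1 = 68.
Z = 68 is erbium, so the daughter is ^146_68 Er.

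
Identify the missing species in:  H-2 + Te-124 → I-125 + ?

Conserve mass number: 2 + 124 = 125 + A, so A = 1.
Conserve atomic number: 1 + 52 = 53 + Z, so Z = 0.
A = 1 and Z = 0 is n — a neutron.

neutron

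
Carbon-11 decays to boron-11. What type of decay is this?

ΔA = 11 − 11 = 0; ΔZ = 5 − 6 = -1.
A is unchanged and Z drops by 1 — a proton has become a neutron (β⁺ emission or electron capture).

beta-plus decay or electron capture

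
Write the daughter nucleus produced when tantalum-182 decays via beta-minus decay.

W-182

Beta-minus decay: mass number changes by +0, atomic number by +1.
A: 182 = 182; Z: 73 + 1 = 74.
Z = 74 is tungsten, so the daughter is tungsten-182.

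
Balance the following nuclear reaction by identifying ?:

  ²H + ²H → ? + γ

Conserve mass number: 2 + 2 = A + 0, so A = 4.
Conserve atomic number: 1 + 1 = Z + 0, so Z = 2.
A = 4 and Z = 2 is ⁴He — an alpha particle.

He-4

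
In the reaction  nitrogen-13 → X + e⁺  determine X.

Conserve mass number: 13 = A + 0, so A = 13.
Conserve atomic number: 7 = Z + 1, so Z = 6.
Z = 6 is carbon, so the species is carbon-13.

C-13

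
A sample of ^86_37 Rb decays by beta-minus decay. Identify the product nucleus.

Beta-minus decay: mass number changes by +0, atomic number by +1.
A: 86 = 86; Z: 37 + 1 = 38.
Z = 38 is strontium, so the daughter is ^86_38 Sr.

Sr-86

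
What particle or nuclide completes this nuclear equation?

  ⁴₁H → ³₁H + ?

Conserve mass number: 4 = 3 + A, so A = 1.
Conserve atomic number: 1 = 1 + Z, so Z = 0.
A = 1 and Z = 0 is ¹₀n — a neutron.

neutron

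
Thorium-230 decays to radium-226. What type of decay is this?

ΔA = 226 − 230 = -4; ΔZ = 88 − 90 = -2.
A drops by 4 and Z drops by 2 — the signature of alpha emission.

alpha decay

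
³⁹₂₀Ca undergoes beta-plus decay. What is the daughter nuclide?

K-39

Beta-plus decay: mass number changes by +0, atomic number by -1.
A: 39 = 39; Z: 20 − 1 = 19.
Z = 19 is potassium, so the daughter is ³⁹₁₉K.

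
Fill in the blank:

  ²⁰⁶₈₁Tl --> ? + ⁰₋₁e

Conserve mass number: 206 = A + 0, so A = 206.
Conserve atomic number: 81 = Z − 1, so Z = 82.
Z = 82 is lead, so the species is ²⁰⁶₈₂Pb.

Pb-206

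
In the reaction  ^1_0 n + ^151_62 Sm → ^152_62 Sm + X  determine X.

gamma ray

Conserve mass number: 1 + 151 = 152 + A, so A = 0.
Conserve atomic number: 0 + 62 = 62 + Z, so Z = 0.
A = 0 and Z = 0 is ^0_0 γ — a gamma ray.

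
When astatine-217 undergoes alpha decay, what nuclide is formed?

Alpha decay: mass number changes by -4, atomic number by -2.
A: 217 − 4 = 213; Z: 85 − 2 = 83.
Z = 83 is bismuth, so the daughter is bismuth-213.

Bi-213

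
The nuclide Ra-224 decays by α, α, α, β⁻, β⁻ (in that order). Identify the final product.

Start: (A, Z) = (224, 88).
After α: (220, 86).
After α: (216, 84).
After α: (212, 82).
After β⁻: (212, 83).
After β⁻: (212, 84).
Z = 84 is polonium.

Po-212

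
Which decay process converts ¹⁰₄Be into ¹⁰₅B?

beta-minus decay

ΔA = 10 − 10 = 0; ΔZ = 5 − 4 = +1.
A is unchanged and Z rises by 1 — a neutron has become a proton (β⁻ decay).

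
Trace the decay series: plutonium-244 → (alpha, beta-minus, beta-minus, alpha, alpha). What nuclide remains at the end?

Th-232

Start: (A, Z) = (244, 94).
After α: (240, 92).
After β⁻: (240, 93).
After β⁻: (240, 94).
After α: (236, 92).
After α: (232, 90).
Z = 90 is thorium.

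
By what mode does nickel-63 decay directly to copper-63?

ΔA = 63 − 63 = 0; ΔZ = 29 − 28 = +1.
A is unchanged and Z rises by 1 — a neutron has become a proton (β⁻ decay).

beta-minus decay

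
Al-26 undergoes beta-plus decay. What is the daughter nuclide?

Beta-plus decay: mass number changes by +0, atomic number by -1.
A: 26 = 26; Z: 13 − 1 = 12.
Z = 12 is magnesium, so the daughter is Mg-26.

Mg-26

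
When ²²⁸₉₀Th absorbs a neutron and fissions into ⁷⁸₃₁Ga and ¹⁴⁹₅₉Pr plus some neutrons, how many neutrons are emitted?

Conserve mass number: 229 = 78 + 149 + k, so k = 229 − 227 = 2.
Check atomic number: 90 = 31 + 59 + 0 = 90. ✓

2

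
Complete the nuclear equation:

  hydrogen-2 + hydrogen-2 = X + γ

Conserve mass number: 2 + 2 = A + 0, so A = 4.
Conserve atomic number: 1 + 1 = Z + 0, so Z = 2.
A = 4 and Z = 2 is helium-4 — an alpha particle.

He-4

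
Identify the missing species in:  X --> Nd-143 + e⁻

Conserve mass number: A = 143 + 0, so A = 143.
Conserve atomic number: Z = 60 − 1, so Z = 59.
Z = 59 is praseodymium, so the species is Pr-143.

Pr-143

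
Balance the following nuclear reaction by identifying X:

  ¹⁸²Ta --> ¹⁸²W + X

Conserve mass number: 182 = 182 + A, so A = 0.
Conserve atomic number: 73 = 74 + Z, so Z = -1.
A = 0 and Z = -1 is e⁻ — a beta-minus particle.

beta-minus particle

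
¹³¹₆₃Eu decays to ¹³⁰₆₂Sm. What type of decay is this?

ΔA = 130 − 131 = -1; ΔZ = 62 − 63 = -1.
A drops by 1 and Z drops by 1 — a proton was emitted.

proton emission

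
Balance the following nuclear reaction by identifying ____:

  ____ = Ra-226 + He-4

Conserve mass number: A = 226 + 4, so A = 230.
Conserve atomic number: Z = 88 + 2, so Z = 90.
Z = 90 is thorium, so the species is Th-230.

Th-230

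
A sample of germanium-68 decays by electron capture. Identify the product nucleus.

Electron capture: mass number changes by +0, atomic number by -1.
A: 68 = 68; Z: 32 − 1 = 31.
Z = 31 is gallium, so the daughter is gallium-68.

Ga-68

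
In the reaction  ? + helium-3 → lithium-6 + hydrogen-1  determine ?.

alpha particle

Conserve mass number: A + 3 = 6 + 1, so A = 4.
Conserve atomic number: Z + 2 = 3 + 1, so Z = 2.
A = 4 and Z = 2 is helium-4 — an alpha particle.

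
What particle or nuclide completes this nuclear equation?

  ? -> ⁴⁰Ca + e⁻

Conserve mass number: A = 40 + 0, so A = 40.
Conserve atomic number: Z = 20 − 1, so Z = 19.
Z = 19 is potassium, so the species is ⁴⁰K.

K-40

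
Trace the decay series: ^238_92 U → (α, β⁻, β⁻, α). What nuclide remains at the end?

Start: (A, Z) = (238, 92).
After α: (234, 90).
After β⁻: (234, 91).
After β⁻: (234, 92).
After α: (230, 90).
Z = 90 is thorium.

Th-230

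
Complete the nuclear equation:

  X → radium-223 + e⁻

Fr-223

Conserve mass number: A = 223 + 0, so A = 223.
Conserve atomic number: Z = 88 − 1, so Z = 87.
Z = 87 is francium, so the species is francium-223.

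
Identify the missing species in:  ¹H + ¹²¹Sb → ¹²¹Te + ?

neutron

Conserve mass number: 1 + 121 = 121 + A, so A = 1.
Conserve atomic number: 1 + 51 = 52 + Z, so Z = 0.
A = 1 and Z = 0 is ¹n — a neutron.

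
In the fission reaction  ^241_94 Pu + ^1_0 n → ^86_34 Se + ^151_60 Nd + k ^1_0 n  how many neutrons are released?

Conserve mass number: 242 = 86 + 151 + k, so k = 242 − 237 = 5.
Check atomic number: 94 = 34 + 60 + 0 = 94. ✓

5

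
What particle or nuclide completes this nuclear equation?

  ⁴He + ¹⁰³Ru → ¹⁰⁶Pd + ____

Conserve mass number: 4 + 103 = 106 + A, so A = 1.
Conserve atomic number: 2 + 44 = 46 + Z, so Z = 0.
A = 1 and Z = 0 is ¹n — a neutron.

neutron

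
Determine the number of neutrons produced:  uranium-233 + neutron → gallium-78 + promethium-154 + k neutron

2

Conserve mass number: 234 = 78 + 154 + k, so k = 234 − 232 = 2.
Check atomic number: 92 = 31 + 61 + 0 = 92. ✓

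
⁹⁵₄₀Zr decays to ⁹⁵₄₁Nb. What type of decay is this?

beta-minus decay

ΔA = 95 − 95 = 0; ΔZ = 41 − 40 = +1.
A is unchanged and Z rises by 1 — a neutron has become a proton (β⁻ decay).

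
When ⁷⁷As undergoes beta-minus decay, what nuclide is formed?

Se-77

Beta-minus decay: mass number changes by +0, atomic number by +1.
A: 77 = 77; Z: 33 + 1 = 34.
Z = 34 is selenium, so the daughter is ⁷⁷Se.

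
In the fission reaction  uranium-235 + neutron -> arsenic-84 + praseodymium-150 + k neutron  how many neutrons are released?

Conserve mass number: 236 = 84 + 150 + k, so k = 236 − 234 = 2.
Check atomic number: 92 = 33 + 59 + 0 = 92. ✓

2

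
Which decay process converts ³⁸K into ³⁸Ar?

ΔA = 38 − 38 = 0; ΔZ = 18 − 19 = -1.
A is unchanged and Z drops by 1 — a proton has become a neutron (β⁺ emission or electron capture).

beta-plus decay or electron capture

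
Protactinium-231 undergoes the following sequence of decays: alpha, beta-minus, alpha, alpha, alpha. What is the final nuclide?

Start: (A, Z) = (231, 91).
After α: (227, 89).
After β⁻: (227, 90).
After α: (223, 88).
After α: (219, 86).
After α: (215, 84).
Z = 84 is polonium.

Po-215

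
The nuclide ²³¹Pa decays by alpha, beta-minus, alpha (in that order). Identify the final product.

Start: (A, Z) = (231, 91).
After α: (227, 89).
After β⁻: (227, 90).
After α: (223, 88).
Z = 88 is radium.

Ra-223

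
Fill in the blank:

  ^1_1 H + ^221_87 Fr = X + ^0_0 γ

Ra-222

Conserve mass number: 1 + 221 = A + 0, so A = 222.
Conserve atomic number: 1 + 87 = Z + 0, so Z = 88.
Z = 88 is radium, so the species is ^222_88 Ra.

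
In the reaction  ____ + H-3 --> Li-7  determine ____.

Conserve mass number: A + 3 = 7, so A = 4.
Conserve atomic number: Z + 1 = 3, so Z = 2.
A = 4 and Z = 2 is He-4 — an alpha particle.

alpha particle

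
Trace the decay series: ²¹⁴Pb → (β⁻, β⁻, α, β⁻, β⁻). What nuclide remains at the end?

Po-210

Start: (A, Z) = (214, 82).
After β⁻: (214, 83).
After β⁻: (214, 84).
After α: (210, 82).
After β⁻: (210, 83).
After β⁻: (210, 84).
Z = 84 is polonium.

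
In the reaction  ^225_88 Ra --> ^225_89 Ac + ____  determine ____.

beta-minus particle

Conserve mass number: 225 = 225 + A, so A = 0.
Conserve atomic number: 88 = 89 + Z, so Z = -1.
A = 0 and Z = -1 is ^0_-1 e — a beta-minus particle.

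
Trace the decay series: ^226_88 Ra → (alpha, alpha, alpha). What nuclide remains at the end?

Start: (A, Z) = (226, 88).
After α: (222, 86).
After α: (218, 84).
After α: (214, 82).
Z = 82 is lead.

Pb-214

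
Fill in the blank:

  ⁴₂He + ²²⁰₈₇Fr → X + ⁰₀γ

Ac-224

Conserve mass number: 4 + 220 = A + 0, so A = 224.
Conserve atomic number: 2 + 87 = Z + 0, so Z = 89.
Z = 89 is actinium, so the species is ²²⁴₈₉Ac.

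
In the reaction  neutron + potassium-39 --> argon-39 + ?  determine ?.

proton

Conserve mass number: 1 + 39 = 39 + A, so A = 1.
Conserve atomic number: 0 + 19 = 18 + Z, so Z = 1.
A = 1 and Z = 1 is hydrogen-1 — a proton.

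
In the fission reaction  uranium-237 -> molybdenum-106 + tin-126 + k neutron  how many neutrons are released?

Conserve mass number: 237 = 106 + 126 + k, so k = 237 − 232 = 5.
Check atomic number: 92 = 42 + 50 + 0 = 92. ✓

5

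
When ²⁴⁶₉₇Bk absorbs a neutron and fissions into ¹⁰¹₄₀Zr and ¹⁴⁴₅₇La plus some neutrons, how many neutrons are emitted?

Conserve mass number: 247 = 101 + 144 + k, so k = 247 − 245 = 2.
Check atomic number: 97 = 40 + 57 + 0 = 97. ✓

2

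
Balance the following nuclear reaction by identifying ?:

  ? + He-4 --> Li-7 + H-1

alpha particle

Conserve mass number: A + 4 = 7 + 1, so A = 4.
Conserve atomic number: Z + 2 = 3 + 1, so Z = 2.
A = 4 and Z = 2 is He-4 — an alpha particle.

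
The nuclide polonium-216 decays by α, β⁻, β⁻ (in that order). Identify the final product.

Start: (A, Z) = (216, 84).
After α: (212, 82).
After β⁻: (212, 83).
After β⁻: (212, 84).
Z = 84 is polonium.

Po-212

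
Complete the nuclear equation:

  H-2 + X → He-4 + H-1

Conserve mass number: 2 + A = 4 + 1, so A = 3.
Conserve atomic number: 1 + Z = 2 + 1, so Z = 2.
Z = 2 is helium, so the species is He-3.

He-3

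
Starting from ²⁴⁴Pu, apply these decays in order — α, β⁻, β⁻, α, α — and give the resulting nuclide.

Start: (A, Z) = (244, 94).
After α: (240, 92).
After β⁻: (240, 93).
After β⁻: (240, 94).
After α: (236, 92).
After α: (232, 90).
Z = 90 is thorium.

Th-232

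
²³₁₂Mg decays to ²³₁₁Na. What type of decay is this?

beta-plus decay or electron capture

ΔA = 23 − 23 = 0; ΔZ = 11 − 12 = -1.
A is unchanged and Z drops by 1 — a proton has become a neutron (β⁺ emission or electron capture).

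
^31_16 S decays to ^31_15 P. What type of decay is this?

ΔA = 31 − 31 = 0; ΔZ = 15 − 16 = -1.
A is unchanged and Z drops by 1 — a proton has become a neutron (β⁺ emission or electron capture).

beta-plus decay or electron capture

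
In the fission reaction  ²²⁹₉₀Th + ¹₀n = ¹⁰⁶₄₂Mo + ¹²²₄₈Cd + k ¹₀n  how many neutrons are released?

2

Conserve mass number: 230 = 106 + 122 + k, so k = 230 − 228 = 2.
Check atomic number: 90 = 42 + 48 + 0 = 90. ✓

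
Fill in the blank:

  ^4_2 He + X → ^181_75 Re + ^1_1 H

Conserve mass number: 4 + A = 181 + 1, so A = 178.
Conserve atomic number: 2 + Z = 75 + 1, so Z = 74.
Z = 74 is tungsten, so the species is ^178_74 W.

W-178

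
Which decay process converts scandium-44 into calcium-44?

ΔA = 44 − 44 = 0; ΔZ = 20 − 21 = -1.
A is unchanged and Z drops by 1 — a proton has become a neutron (β⁺ emission or electron capture).

beta-plus decay or electron capture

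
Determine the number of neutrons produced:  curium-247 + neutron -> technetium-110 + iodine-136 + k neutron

Conserve mass number: 248 = 110 + 136 + k, so k = 248 − 246 = 2.
Check atomic number: 96 = 43 + 53 + 0 = 96. ✓

2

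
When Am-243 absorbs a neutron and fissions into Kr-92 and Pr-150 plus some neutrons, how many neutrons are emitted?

2

Conserve mass number: 244 = 92 + 150 + k, so k = 244 − 242 = 2.
Check atomic number: 95 = 36 + 59 + 0 = 95. ✓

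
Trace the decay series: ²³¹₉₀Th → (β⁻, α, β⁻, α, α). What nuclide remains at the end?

Rn-219

Start: (A, Z) = (231, 90).
After β⁻: (231, 91).
After α: (227, 89).
After β⁻: (227, 90).
After α: (223, 88).
After α: (219, 86).
Z = 86 is radon.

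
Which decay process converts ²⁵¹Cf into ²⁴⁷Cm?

ΔA = 247 − 251 = -4; ΔZ = 96 − 98 = -2.
A drops by 4 and Z drops by 2 — the signature of alpha emission.

alpha decay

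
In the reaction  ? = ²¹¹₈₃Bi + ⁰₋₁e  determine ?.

Pb-211

Conserve mass number: A = 211 + 0, so A = 211.
Conserve atomic number: Z = 83 − 1, so Z = 82.
Z = 82 is lead, so the species is ²¹¹₈₂Pb.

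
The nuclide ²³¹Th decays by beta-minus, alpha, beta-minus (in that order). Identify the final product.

Th-227

Start: (A, Z) = (231, 90).
After β⁻: (231, 91).
After α: (227, 89).
After β⁻: (227, 90).
Z = 90 is thorium.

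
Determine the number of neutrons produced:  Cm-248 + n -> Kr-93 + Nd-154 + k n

2

Conserve mass number: 249 = 93 + 154 + k, so k = 249 − 247 = 2.
Check atomic number: 96 = 36 + 60 + 0 = 96. ✓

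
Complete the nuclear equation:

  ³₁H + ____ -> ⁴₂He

Conserve mass number: 3 + A = 4, so A = 1.
Conserve atomic number: 1 + Z = 2, so Z = 1.
A = 1 and Z = 1 is ¹₁H — a proton.

proton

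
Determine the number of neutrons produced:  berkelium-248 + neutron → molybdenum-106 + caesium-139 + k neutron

Conserve mass number: 249 = 106 + 139 + k, so k = 249 − 245 = 4.
Check atomic number: 97 = 42 + 55 + 0 = 97. ✓

4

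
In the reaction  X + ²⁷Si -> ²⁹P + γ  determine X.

deuteron

Conserve mass number: A + 27 = 29 + 0, so A = 2.
Conserve atomic number: Z + 14 = 15 + 0, so Z = 1.
A = 2 and Z = 1 is ²H — a deuteron.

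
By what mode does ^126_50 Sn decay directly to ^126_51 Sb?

ΔA = 126 − 126 = 0; ΔZ = 51 − 50 = +1.
A is unchanged and Z rises by 1 — a neutron has become a proton (β⁻ decay).

beta-minus decay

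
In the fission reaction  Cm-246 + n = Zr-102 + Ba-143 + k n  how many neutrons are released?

Conserve mass number: 247 = 102 + 143 + k, so k = 247 − 245 = 2.
Check atomic number: 96 = 40 + 56 + 0 = 96. ✓

2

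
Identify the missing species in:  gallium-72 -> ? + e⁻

Conserve mass number: 72 = A + 0, so A = 72.
Conserve atomic number: 31 = Z − 1, so Z = 32.
Z = 32 is germanium, so the species is germanium-72.

Ge-72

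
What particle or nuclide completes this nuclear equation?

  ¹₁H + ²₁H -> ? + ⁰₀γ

He-3

Conserve mass number: 1 + 2 = A + 0, so A = 3.
Conserve atomic number: 1 + 1 = Z + 0, so Z = 2.
Z = 2 is helium, so the species is ³₂He.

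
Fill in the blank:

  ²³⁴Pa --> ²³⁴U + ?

beta-minus particle

Conserve mass number: 234 = 234 + A, so A = 0.
Conserve atomic number: 91 = 92 + Z, so Z = -1.
A = 0 and Z = -1 is e⁻ — a beta-minus particle.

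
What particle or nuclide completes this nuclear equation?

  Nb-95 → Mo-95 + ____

Conserve mass number: 95 = 95 + A, so A = 0.
Conserve atomic number: 41 = 42 + Z, so Z = -1.
A = 0 and Z = -1 is e⁻ — a beta-minus particle.

beta-minus particle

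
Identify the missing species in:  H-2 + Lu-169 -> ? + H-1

Lu-170

Conserve mass number: 2 + 169 = A + 1, so A = 170.
Conserve atomic number: 1 + 71 = Z + 1, so Z = 71.
Z = 71 is lutetium, so the species is Lu-170.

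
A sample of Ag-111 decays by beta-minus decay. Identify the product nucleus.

Beta-minus decay: mass number changes by +0, atomic number by +1.
A: 111 = 111; Z: 47 + 1 = 48.
Z = 48 is cadmium, so the daughter is Cd-111.

Cd-111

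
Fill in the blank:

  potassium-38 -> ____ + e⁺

Ar-38

Conserve mass number: 38 = A + 0, so A = 38.
Conserve atomic number: 19 = Z + 1, so Z = 18.
Z = 18 is argon, so the species is argon-38.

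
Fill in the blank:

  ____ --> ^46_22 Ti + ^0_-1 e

Sc-46

Conserve mass number: A = 46 + 0, so A = 46.
Conserve atomic number: Z = 22 − 1, so Z = 21.
Z = 21 is scandium, so the species is ^46_21 Sc.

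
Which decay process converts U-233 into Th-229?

ΔA = 229 − 233 = -4; ΔZ = 90 − 92 = -2.
A drops by 4 and Z drops by 2 — the signature of alpha emission.

alpha decay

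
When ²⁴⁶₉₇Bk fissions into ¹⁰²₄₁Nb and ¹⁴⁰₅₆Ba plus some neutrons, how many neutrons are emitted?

Conserve mass number: 246 = 102 + 140 + k, so k = 246 − 242 = 4.
Check atomic number: 97 = 41 + 56 + 0 = 97. ✓

4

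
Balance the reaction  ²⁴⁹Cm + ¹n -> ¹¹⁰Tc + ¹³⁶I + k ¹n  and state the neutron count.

Conserve mass number: 250 = 110 + 136 + k, so k = 250 − 246 = 4.
Check atomic number: 96 = 43 + 53 + 0 = 96. ✓

4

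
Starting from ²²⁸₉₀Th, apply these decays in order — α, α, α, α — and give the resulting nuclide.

Pb-212

Start: (A, Z) = (228, 90).
After α: (224, 88).
After α: (220, 86).
After α: (216, 84).
After α: (212, 82).
Z = 82 is lead.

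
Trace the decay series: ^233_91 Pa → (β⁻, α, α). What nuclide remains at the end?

Start: (A, Z) = (233, 91).
After β⁻: (233, 92).
After α: (229, 90).
After α: (225, 88).
Z = 88 is radium.

Ra-225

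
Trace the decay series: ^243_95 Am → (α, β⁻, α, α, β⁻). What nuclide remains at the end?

Pa-231

Start: (A, Z) = (243, 95).
After α: (239, 93).
After β⁻: (239, 94).
After α: (235, 92).
After α: (231, 90).
After β⁻: (231, 91).
Z = 91 is protactinium.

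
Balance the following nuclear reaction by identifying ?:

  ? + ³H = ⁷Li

alpha particle

Conserve mass number: A + 3 = 7, so A = 4.
Conserve atomic number: Z + 1 = 3, so Z = 2.
A = 4 and Z = 2 is ⁴He — an alpha particle.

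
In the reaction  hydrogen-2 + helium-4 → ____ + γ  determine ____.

Li-6

Conserve mass number: 2 + 4 = A + 0, so A = 6.
Conserve atomic number: 1 + 2 = Z + 0, so Z = 3.
Z = 3 is lithium, so the species is lithium-6.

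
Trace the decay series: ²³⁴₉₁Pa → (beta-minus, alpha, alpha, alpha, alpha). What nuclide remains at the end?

Start: (A, Z) = (234, 91).
After β⁻: (234, 92).
After α: (230, 90).
After α: (226, 88).
After α: (222, 86).
After α: (218, 84).
Z = 84 is polonium.

Po-218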